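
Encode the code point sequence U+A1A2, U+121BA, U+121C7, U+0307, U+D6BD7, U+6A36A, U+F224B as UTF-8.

U+A1A2: 3-byte form → EA 86 A2.
U+121BA: 4-byte form → F0 92 86 BA.
U+121C7: 4-byte form → F0 92 87 87.
U+0307: 2-byte form → CC 87.
U+D6BD7: 4-byte form → F3 96 AF 97.
U+6A36A: 4-byte form → F1 AA 8D AA.
U+F224B: 4-byte form → F3 B2 89 8B.
Concatenated (25 bytes): EA 86 A2 F0 92 86 BA F0 92 87 87 CC 87 F3 96 AF 97 F1 AA 8D AA F3 B2 89 8B.

EA 86 A2 F0 92 86 BA F0 92 87 87 CC 87 F3 96 AF 97 F1 AA 8D AA F3 B2 89 8B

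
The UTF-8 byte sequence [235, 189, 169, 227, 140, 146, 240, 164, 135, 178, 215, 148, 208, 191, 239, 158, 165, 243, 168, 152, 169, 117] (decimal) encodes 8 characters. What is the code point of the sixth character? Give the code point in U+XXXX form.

U+F7A5

Offset 0: leading byte 0xEB = 11101011 → 3-byte char #1 = EB BD A9.
Offset 3: leading byte 0xE3 = 11100011 → 3-byte char #2 = E3 8C 92.
Offset 6: leading byte 0xF0 = 11110000 → 4-byte char #3 = F0 A4 87 B2.
Offset 10: leading byte 0xD7 = 11010111 → 2-byte char #4 = D7 94.
Offset 12: leading byte 0xD0 = 11010000 → 2-byte char #5 = D0 BF.
Offset 14: leading byte 0xEF = 11101111 → 3-byte char #6 = EF 9E A5.
Leading byte 0xEF = 11101111 matches 1110xxxx → 3-byte sequence.
Byte 1: 0xEF = 11101111, payload 1111 (4 bits).
Byte 2: 0x9E = 10011110 (10xxxxxx ✓), payload 011110.
Byte 3: 0xA5 = 10100101 (10xxxxxx ✓), payload 100101.
Concatenate: 1111011110100101 = 0xF7A5 (16 bits → U+F7A5).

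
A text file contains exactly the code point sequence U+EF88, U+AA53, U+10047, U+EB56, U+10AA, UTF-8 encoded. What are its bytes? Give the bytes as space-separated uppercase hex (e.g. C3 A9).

EE BE 88 EA A9 93 F0 90 81 87 EE AD 96 E1 82 AA

U+EF88: 3-byte form → EE BE 88.
U+AA53: 3-byte form → EA A9 93.
U+10047: 4-byte form → F0 90 81 87.
U+EB56: 3-byte form → EE AD 96.
U+10AA: 3-byte form → E1 82 AA.
Concatenated (16 bytes): EE BE 88 EA A9 93 F0 90 81 87 EE AD 96 E1 82 AA.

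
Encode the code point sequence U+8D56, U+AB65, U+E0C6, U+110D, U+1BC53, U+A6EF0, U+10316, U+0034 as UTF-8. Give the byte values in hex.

U+8D56: 3-byte form → E8 B5 96.
U+AB65: 3-byte form → EA AD A5.
U+E0C6: 3-byte form → EE 83 86.
U+110D: 3-byte form → E1 84 8D.
U+1BC53: 4-byte form → F0 9B B1 93.
U+A6EF0: 4-byte form → F2 A6 BB B0.
U+10316: 4-byte form → F0 90 8C 96.
U+0034: 1-byte form → 34.
Concatenated (25 bytes): E8 B5 96 EA AD A5 EE 83 86 E1 84 8D F0 9B B1 93 F2 A6 BB B0 F0 90 8C 96 34.

E8 B5 96 EA AD A5 EE 83 86 E1 84 8D F0 9B B1 93 F2 A6 BB B0 F0 90 8C 96 34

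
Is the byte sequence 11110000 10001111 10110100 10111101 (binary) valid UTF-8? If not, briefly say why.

Leading byte 0xF0 = 11110000 → 4-byte form.
Continuation bytes all match 10xxxxxx. Payload decodes to 0xFD3D.
But 0xFD3D < 0x10000, the minimum for a 4-byte sequence — this is an overlong encoding.

invalid (overlong encoding)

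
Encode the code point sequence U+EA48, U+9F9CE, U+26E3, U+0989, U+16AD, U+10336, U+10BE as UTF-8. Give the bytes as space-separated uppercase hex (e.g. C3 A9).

U+EA48: 3-byte form → EE A9 88.
U+9F9CE: 4-byte form → F2 9F A7 8E.
U+26E3: 3-byte form → E2 9B A3.
U+0989: 3-byte form → E0 A6 89.
U+16AD: 3-byte form → E1 9A AD.
U+10336: 4-byte form → F0 90 8C B6.
U+10BE: 3-byte form → E1 82 BE.
Concatenated (23 bytes): EE A9 88 F2 9F A7 8E E2 9B A3 E0 A6 89 E1 9A AD F0 90 8C B6 E1 82 BE.

EE A9 88 F2 9F A7 8E E2 9B A3 E0 A6 89 E1 9A AD F0 90 8C B6 E1 82 BE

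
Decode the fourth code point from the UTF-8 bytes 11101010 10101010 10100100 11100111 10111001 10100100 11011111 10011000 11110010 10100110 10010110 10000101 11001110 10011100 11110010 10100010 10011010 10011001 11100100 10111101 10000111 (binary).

Offset 0: leading byte 0xEA = 11101010 → 3-byte char #1 = EA AA A4.
Offset 3: leading byte 0xE7 = 11100111 → 3-byte char #2 = E7 B9 A4.
Offset 6: leading byte 0xDF = 11011111 → 2-byte char #3 = DF 98.
Offset 8: leading byte 0xF2 = 11110010 → 4-byte char #4 = F2 A6 96 85.
Leading byte 0xF2 = 11110010 matches 11110xxx → 4-byte sequence.
Byte 1: 0xF2 = 11110010, payload 010 (3 bits).
Byte 2: 0xA6 = 10100110 (10xxxxxx ✓), payload 100110.
Byte 3: 0x96 = 10010110 (10xxxxxx ✓), payload 010110.
Byte 4: 0x85 = 10000101 (10xxxxxx ✓), payload 000101.
Concatenate: 010100110010110000101 = 0xA6585 (21 bits → U+A6585).

U+A6585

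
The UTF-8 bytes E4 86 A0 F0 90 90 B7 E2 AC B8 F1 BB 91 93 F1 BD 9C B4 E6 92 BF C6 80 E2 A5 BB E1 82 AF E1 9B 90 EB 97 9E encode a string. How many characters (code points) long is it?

11

Byte at offset 0: 0xE4 = 11100100 → 3-byte char (#1). Advance 3.
Byte at offset 3: 0xF0 = 11110000 → 4-byte char (#2). Advance 4.
Byte at offset 7: 0xE2 = 11100010 → 3-byte char (#3). Advance 3.
Byte at offset 10: 0xF1 = 11110001 → 4-byte char (#4). Advance 4.
Byte at offset 14: 0xF1 = 11110001 → 4-byte char (#5). Advance 4.
Byte at offset 18: 0xE6 = 11100110 → 3-byte char (#6). Advance 3.
Byte at offset 21: 0xC6 = 11000110 → 2-byte char (#7). Advance 2.
Byte at offset 23: 0xE2 = 11100010 → 3-byte char (#8). Advance 3.
Byte at offset 26: 0xE1 = 11100001 → 3-byte char (#9). Advance 3.
Byte at offset 29: 0xE1 = 11100001 → 3-byte char (#10). Advance 3.
Byte at offset 32: 0xEB = 11101011 → 3-byte char (#11). Advance 3.
Reached end at offset 35 after 11 code points.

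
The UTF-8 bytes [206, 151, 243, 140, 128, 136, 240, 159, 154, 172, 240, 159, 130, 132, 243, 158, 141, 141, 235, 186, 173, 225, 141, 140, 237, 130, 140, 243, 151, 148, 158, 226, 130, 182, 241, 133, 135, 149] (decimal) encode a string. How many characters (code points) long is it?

11

Byte at offset 0: 0xCE = 11001110 → 2-byte char (#1). Advance 2.
Byte at offset 2: 0xF3 = 11110011 → 4-byte char (#2). Advance 4.
Byte at offset 6: 0xF0 = 11110000 → 4-byte char (#3). Advance 4.
Byte at offset 10: 0xF0 = 11110000 → 4-byte char (#4). Advance 4.
Byte at offset 14: 0xF3 = 11110011 → 4-byte char (#5). Advance 4.
Byte at offset 18: 0xEB = 11101011 → 3-byte char (#6). Advance 3.
Byte at offset 21: 0xE1 = 11100001 → 3-byte char (#7). Advance 3.
Byte at offset 24: 0xED = 11101101 → 3-byte char (#8). Advance 3.
Byte at offset 27: 0xF3 = 11110011 → 4-byte char (#9). Advance 4.
Byte at offset 31: 0xE2 = 11100010 → 3-byte char (#10). Advance 3.
Byte at offset 34: 0xF1 = 11110001 → 4-byte char (#11). Advance 4.
Reached end at offset 38 after 11 code points.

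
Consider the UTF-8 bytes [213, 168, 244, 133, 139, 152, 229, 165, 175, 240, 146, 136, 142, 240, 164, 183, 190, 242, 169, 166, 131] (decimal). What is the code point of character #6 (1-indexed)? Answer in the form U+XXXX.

U+A9983

Offset 0: leading byte 0xD5 = 11010101 → 2-byte char #1 = D5 A8.
Offset 2: leading byte 0xF4 = 11110100 → 4-byte char #2 = F4 85 8B 98.
Offset 6: leading byte 0xE5 = 11100101 → 3-byte char #3 = E5 A5 AF.
Offset 9: leading byte 0xF0 = 11110000 → 4-byte char #4 = F0 92 88 8E.
Offset 13: leading byte 0xF0 = 11110000 → 4-byte char #5 = F0 A4 B7 BE.
Offset 17: leading byte 0xF2 = 11110010 → 4-byte char #6 = F2 A9 A6 83.
Leading byte 0xF2 = 11110010 matches 11110xxx → 4-byte sequence.
Byte 1: 0xF2 = 11110010, payload 010 (3 bits).
Byte 2: 0xA9 = 10101001 (10xxxxxx ✓), payload 101001.
Byte 3: 0xA6 = 10100110 (10xxxxxx ✓), payload 100110.
Byte 4: 0x83 = 10000011 (10xxxxxx ✓), payload 000011.
Concatenate: 010101001100110000011 = 0xA9983 (21 bits → U+A9983).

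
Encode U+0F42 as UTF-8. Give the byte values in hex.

E0 BD 82

U+0F42 = 0xF42 = 3906 decimal. In range U+0800–U+FFFF → 3-byte form: 1110xxxx 10xxxxxx 10xxxxxx.
Binary (16 bits): 0000111101000010.
Split 4+6+6: 0000 | 111101 | 000010.
Byte 1: 11100000 = 0xE0.
Byte 2: 10111101 = 0xBD.
Byte 3: 10000010 = 0x82.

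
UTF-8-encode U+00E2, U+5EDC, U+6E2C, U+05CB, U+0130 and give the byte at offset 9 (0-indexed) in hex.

U+00E2 → 2-byte form C3 A2 at offsets 0–1.
U+5EDC → 3-byte form E5 BB 9C at offsets 2–4.
U+6E2C → 3-byte form E6 B8 AC at offsets 5–7.
U+05CB → 2-byte form D7 8B at offsets 8–9.
Offset 9 falls in char 4's range; it's byte 2 of D7 8B = 0x8B.

0x8B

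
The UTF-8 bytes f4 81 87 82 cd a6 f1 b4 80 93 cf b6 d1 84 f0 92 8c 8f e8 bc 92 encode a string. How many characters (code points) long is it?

Byte at offset 0: 0xF4 = 11110100 → 4-byte char (#1). Advance 4.
Byte at offset 4: 0xCD = 11001101 → 2-byte char (#2). Advance 2.
Byte at offset 6: 0xF1 = 11110001 → 4-byte char (#3). Advance 4.
Byte at offset 10: 0xCF = 11001111 → 2-byte char (#4). Advance 2.
Byte at offset 12: 0xD1 = 11010001 → 2-byte char (#5). Advance 2.
Byte at offset 14: 0xF0 = 11110000 → 4-byte char (#6). Advance 4.
Byte at offset 18: 0xE8 = 11101000 → 3-byte char (#7). Advance 3.
Reached end at offset 21 after 7 code points.

7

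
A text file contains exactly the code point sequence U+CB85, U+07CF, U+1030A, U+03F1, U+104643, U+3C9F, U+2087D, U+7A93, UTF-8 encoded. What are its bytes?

EC AE 85 DF 8F F0 90 8C 8A CF B1 F4 84 99 83 E3 B2 9F F0 A0 A1 BD E7 AA 93

U+CB85: 3-byte form → EC AE 85.
U+07CF: 2-byte form → DF 8F.
U+1030A: 4-byte form → F0 90 8C 8A.
U+03F1: 2-byte form → CF B1.
U+104643: 4-byte form → F4 84 99 83.
U+3C9F: 3-byte form → E3 B2 9F.
U+2087D: 4-byte form → F0 A0 A1 BD.
U+7A93: 3-byte form → E7 AA 93.
Concatenated (25 bytes): EC AE 85 DF 8F F0 90 8C 8A CF B1 F4 84 99 83 E3 B2 9F F0 A0 A1 BD E7 AA 93.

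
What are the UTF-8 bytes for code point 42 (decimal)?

2A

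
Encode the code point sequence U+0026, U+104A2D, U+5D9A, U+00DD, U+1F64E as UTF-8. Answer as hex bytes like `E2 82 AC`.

U+0026: 1-byte form → 26.
U+104A2D: 4-byte form → F4 84 A8 AD.
U+5D9A: 3-byte form → E5 B6 9A.
U+00DD: 2-byte form → C3 9D.
U+1F64E: 4-byte form → F0 9F 99 8E.
Concatenated (14 bytes): 26 F4 84 A8 AD E5 B6 9A C3 9D F0 9F 99 8E.

26 F4 84 A8 AD E5 B6 9A C3 9D F0 9F 99 8E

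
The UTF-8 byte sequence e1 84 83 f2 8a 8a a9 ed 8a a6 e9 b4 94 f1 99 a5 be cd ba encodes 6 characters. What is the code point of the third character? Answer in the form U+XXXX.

U+D2A6

Offset 0: leading byte 0xE1 = 11100001 → 3-byte char #1 = E1 84 83.
Offset 3: leading byte 0xF2 = 11110010 → 4-byte char #2 = F2 8A 8A A9.
Offset 7: leading byte 0xED = 11101101 → 3-byte char #3 = ED 8A A6.
Leading byte 0xED = 11101101 matches 1110xxxx → 3-byte sequence.
Byte 1: 0xED = 11101101, payload 1101 (4 bits).
Byte 2: 0x8A = 10001010 (10xxxxxx ✓), payload 001010.
Byte 3: 0xA6 = 10100110 (10xxxxxx ✓), payload 100110.
Concatenate: 1101001010100110 = 0xD2A6 (16 bits → U+D2A6).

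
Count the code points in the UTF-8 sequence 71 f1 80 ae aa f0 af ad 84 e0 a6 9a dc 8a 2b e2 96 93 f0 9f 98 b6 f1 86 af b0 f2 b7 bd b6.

Byte at offset 0: 0x71 = 01110001 → 1-byte char (#1). Advance 1.
Byte at offset 1: 0xF1 = 11110001 → 4-byte char (#2). Advance 4.
Byte at offset 5: 0xF0 = 11110000 → 4-byte char (#3). Advance 4.
Byte at offset 9: 0xE0 = 11100000 → 3-byte char (#4). Advance 3.
Byte at offset 12: 0xDC = 11011100 → 2-byte char (#5). Advance 2.
Byte at offset 14: 0x2B = 00101011 → 1-byte char (#6). Advance 1.
Byte at offset 15: 0xE2 = 11100010 → 3-byte char (#7). Advance 3.
Byte at offset 18: 0xF0 = 11110000 → 4-byte char (#8). Advance 4.
Byte at offset 22: 0xF1 = 11110001 → 4-byte char (#9). Advance 4.
Byte at offset 26: 0xF2 = 11110010 → 4-byte char (#10). Advance 4.
Reached end at offset 30 after 10 code points.

10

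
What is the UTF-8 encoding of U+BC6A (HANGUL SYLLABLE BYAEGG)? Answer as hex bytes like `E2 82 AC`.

U+BC6A = 0xBC6A = 48234 decimal. In range U+0800–U+FFFF → 3-byte form: 1110xxxx 10xxxxxx 10xxxxxx.
Binary (16 bits): 1011110001101010.
Split 4+6+6: 1011 | 110001 | 101010.
Byte 1: 11101011 = 0xEB.
Byte 2: 10110001 = 0xB1.
Byte 3: 10101010 = 0xAA.

EB B1 AA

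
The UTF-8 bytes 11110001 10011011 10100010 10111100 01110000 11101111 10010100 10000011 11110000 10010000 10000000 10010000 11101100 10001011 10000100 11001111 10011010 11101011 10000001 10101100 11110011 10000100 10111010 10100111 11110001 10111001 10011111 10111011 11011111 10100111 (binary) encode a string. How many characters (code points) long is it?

10

Byte at offset 0: 0xF1 = 11110001 → 4-byte char (#1). Advance 4.
Byte at offset 4: 0x70 = 01110000 → 1-byte char (#2). Advance 1.
Byte at offset 5: 0xEF = 11101111 → 3-byte char (#3). Advance 3.
Byte at offset 8: 0xF0 = 11110000 → 4-byte char (#4). Advance 4.
Byte at offset 12: 0xEC = 11101100 → 3-byte char (#5). Advance 3.
Byte at offset 15: 0xCF = 11001111 → 2-byte char (#6). Advance 2.
Byte at offset 17: 0xEB = 11101011 → 3-byte char (#7). Advance 3.
Byte at offset 20: 0xF3 = 11110011 → 4-byte char (#8). Advance 4.
Byte at offset 24: 0xF1 = 11110001 → 4-byte char (#9). Advance 4.
Byte at offset 28: 0xDF = 11011111 → 2-byte char (#10). Advance 2.
Reached end at offset 30 after 10 code points.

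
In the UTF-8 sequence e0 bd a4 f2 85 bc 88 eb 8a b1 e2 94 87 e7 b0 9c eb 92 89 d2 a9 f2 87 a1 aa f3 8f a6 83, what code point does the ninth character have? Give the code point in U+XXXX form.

U+CF983

Offset 0: leading byte 0xE0 = 11100000 → 3-byte char #1 = E0 BD A4.
Offset 3: leading byte 0xF2 = 11110010 → 4-byte char #2 = F2 85 BC 88.
Offset 7: leading byte 0xEB = 11101011 → 3-byte char #3 = EB 8A B1.
Offset 10: leading byte 0xE2 = 11100010 → 3-byte char #4 = E2 94 87.
Offset 13: leading byte 0xE7 = 11100111 → 3-byte char #5 = E7 B0 9C.
Offset 16: leading byte 0xEB = 11101011 → 3-byte char #6 = EB 92 89.
Offset 19: leading byte 0xD2 = 11010010 → 2-byte char #7 = D2 A9.
Offset 21: leading byte 0xF2 = 11110010 → 4-byte char #8 = F2 87 A1 AA.
Offset 25: leading byte 0xF3 = 11110011 → 4-byte char #9 = F3 8F A6 83.
Leading byte 0xF3 = 11110011 matches 11110xxx → 4-byte sequence.
Byte 1: 0xF3 = 11110011, payload 011 (3 bits).
Byte 2: 0x8F = 10001111 (10xxxxxx ✓), payload 001111.
Byte 3: 0xA6 = 10100110 (10xxxxxx ✓), payload 100110.
Byte 4: 0x83 = 10000011 (10xxxxxx ✓), payload 000011.
Concatenate: 011001111100110000011 = 0xCF983 (21 bits → U+CF983).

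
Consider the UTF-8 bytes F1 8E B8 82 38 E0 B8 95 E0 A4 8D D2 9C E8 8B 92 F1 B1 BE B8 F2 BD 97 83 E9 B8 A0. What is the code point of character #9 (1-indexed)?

U+9E20

Offset 0: leading byte 0xF1 = 11110001 → 4-byte char #1 = F1 8E B8 82.
Offset 4: leading byte 0x38 = 00111000 → 1-byte char #2 = 38.
Offset 5: leading byte 0xE0 = 11100000 → 3-byte char #3 = E0 B8 95.
Offset 8: leading byte 0xE0 = 11100000 → 3-byte char #4 = E0 A4 8D.
Offset 11: leading byte 0xD2 = 11010010 → 2-byte char #5 = D2 9C.
Offset 13: leading byte 0xE8 = 11101000 → 3-byte char #6 = E8 8B 92.
Offset 16: leading byte 0xF1 = 11110001 → 4-byte char #7 = F1 B1 BE B8.
Offset 20: leading byte 0xF2 = 11110010 → 4-byte char #8 = F2 BD 97 83.
Offset 24: leading byte 0xE9 = 11101001 → 3-byte char #9 = E9 B8 A0.
Leading byte 0xE9 = 11101001 matches 1110xxxx → 3-byte sequence.
Byte 1: 0xE9 = 11101001, payload 1001 (4 bits).
Byte 2: 0xB8 = 10111000 (10xxxxxx ✓), payload 111000.
Byte 3: 0xA0 = 10100000 (10xxxxxx ✓), payload 100000.
Concatenate: 1001111000100000 = 0x9E20 (16 bits → U+9E20).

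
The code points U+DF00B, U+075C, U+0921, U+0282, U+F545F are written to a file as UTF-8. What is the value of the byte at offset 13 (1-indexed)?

0xB5

1-indexed offset 13 is 0-indexed offset 12.
U+DF00B → 4-byte form F3 9F 80 8B at offsets 0–3.
U+075C → 2-byte form DD 9C at offsets 4–5.
U+0921 → 3-byte form E0 A4 A1 at offsets 6–8.
U+0282 → 2-byte form CA 82 at offsets 9–10.
U+F545F → 4-byte form F3 B5 91 9F at offsets 11–14.
Offset 12 falls in char 5's range; it's byte 2 of F3 B5 91 9F = 0xB5.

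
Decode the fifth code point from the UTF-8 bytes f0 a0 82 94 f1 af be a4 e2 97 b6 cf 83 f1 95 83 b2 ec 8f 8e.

U+550F2

Offset 0: leading byte 0xF0 = 11110000 → 4-byte char #1 = F0 A0 82 94.
Offset 4: leading byte 0xF1 = 11110001 → 4-byte char #2 = F1 AF BE A4.
Offset 8: leading byte 0xE2 = 11100010 → 3-byte char #3 = E2 97 B6.
Offset 11: leading byte 0xCF = 11001111 → 2-byte char #4 = CF 83.
Offset 13: leading byte 0xF1 = 11110001 → 4-byte char #5 = F1 95 83 B2.
Leading byte 0xF1 = 11110001 matches 11110xxx → 4-byte sequence.
Byte 1: 0xF1 = 11110001, payload 001 (3 bits).
Byte 2: 0x95 = 10010101 (10xxxxxx ✓), payload 010101.
Byte 3: 0x83 = 10000011 (10xxxxxx ✓), payload 000011.
Byte 4: 0xB2 = 10110010 (10xxxxxx ✓), payload 110010.
Concatenate: 001010101000011110010 = 0x550F2 (21 bits → U+550F2).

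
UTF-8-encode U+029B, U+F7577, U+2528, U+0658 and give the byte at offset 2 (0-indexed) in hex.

0xF3

U+029B → 2-byte form CA 9B at offsets 0–1.
U+F7577 → 4-byte form F3 B7 95 B7 at offsets 2–5.
Offset 2 falls in char 2's range; it's byte 1 of F3 B7 95 B7 = 0xF3.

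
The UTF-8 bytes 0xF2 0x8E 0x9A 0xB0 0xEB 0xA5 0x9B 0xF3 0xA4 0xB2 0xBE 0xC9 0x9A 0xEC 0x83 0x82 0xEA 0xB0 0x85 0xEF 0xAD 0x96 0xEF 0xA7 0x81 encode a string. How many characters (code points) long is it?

Byte at offset 0: 0xF2 = 11110010 → 4-byte char (#1). Advance 4.
Byte at offset 4: 0xEB = 11101011 → 3-byte char (#2). Advance 3.
Byte at offset 7: 0xF3 = 11110011 → 4-byte char (#3). Advance 4.
Byte at offset 11: 0xC9 = 11001001 → 2-byte char (#4). Advance 2.
Byte at offset 13: 0xEC = 11101100 → 3-byte char (#5). Advance 3.
Byte at offset 16: 0xEA = 11101010 → 3-byte char (#6). Advance 3.
Byte at offset 19: 0xEF = 11101111 → 3-byte char (#7). Advance 3.
Byte at offset 22: 0xEF = 11101111 → 3-byte char (#8). Advance 3.
Reached end at offset 25 after 8 code points.

8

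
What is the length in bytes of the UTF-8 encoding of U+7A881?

4

U+7A881 = 0x7A881. UTF-8 uses 1 byte below 0x80, 2 below 0x800, 3 below 0x10000, 4 up to 0x10FFFF. 0x7A881 is in U+10000–U+10FFFF → 4 bytes.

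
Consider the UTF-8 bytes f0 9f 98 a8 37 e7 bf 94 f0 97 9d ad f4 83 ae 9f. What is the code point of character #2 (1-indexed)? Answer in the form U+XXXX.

U+0037

Offset 0: leading byte 0xF0 = 11110000 → 4-byte char #1 = F0 9F 98 A8.
Offset 4: leading byte 0x37 = 00110111 → 1-byte char #2 = 37.
Leading byte 0x37 = 00110111 matches 0xxxxxxx → 1-byte sequence.
Byte 1: 0x37 = 00110111, payload 0110111 (7 bits).
Concatenate: 0110111 = 0x37 (7 bits → U+0037).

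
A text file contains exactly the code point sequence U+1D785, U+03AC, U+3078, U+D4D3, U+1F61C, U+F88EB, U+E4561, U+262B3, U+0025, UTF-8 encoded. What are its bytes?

F0 9D 9E 85 CE AC E3 81 B8 ED 93 93 F0 9F 98 9C F3 B8 A3 AB F3 A4 95 A1 F0 A6 8A B3 25

U+1D785: 4-byte form → F0 9D 9E 85.
U+03AC: 2-byte form → CE AC.
U+3078: 3-byte form → E3 81 B8.
U+D4D3: 3-byte form → ED 93 93.
U+1F61C: 4-byte form → F0 9F 98 9C.
U+F88EB: 4-byte form → F3 B8 A3 AB.
U+E4561: 4-byte form → F3 A4 95 A1.
U+262B3: 4-byte form → F0 A6 8A B3.
U+0025: 1-byte form → 25.
Concatenated (29 bytes): F0 9D 9E 85 CE AC E3 81 B8 ED 93 93 F0 9F 98 9C F3 B8 A3 AB F3 A4 95 A1 F0 A6 8A B3 25.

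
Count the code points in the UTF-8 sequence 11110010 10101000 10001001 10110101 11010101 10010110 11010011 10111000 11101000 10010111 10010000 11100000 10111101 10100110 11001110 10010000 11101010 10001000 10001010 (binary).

Byte at offset 0: 0xF2 = 11110010 → 4-byte char (#1). Advance 4.
Byte at offset 4: 0xD5 = 11010101 → 2-byte char (#2). Advance 2.
Byte at offset 6: 0xD3 = 11010011 → 2-byte char (#3). Advance 2.
Byte at offset 8: 0xE8 = 11101000 → 3-byte char (#4). Advance 3.
Byte at offset 11: 0xE0 = 11100000 → 3-byte char (#5). Advance 3.
Byte at offset 14: 0xCE = 11001110 → 2-byte char (#6). Advance 2.
Byte at offset 16: 0xEA = 11101010 → 3-byte char (#7). Advance 3.
Reached end at offset 19 after 7 code points.

7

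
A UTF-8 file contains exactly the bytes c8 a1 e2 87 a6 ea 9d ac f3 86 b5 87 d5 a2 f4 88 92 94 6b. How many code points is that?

7

Byte at offset 0: 0xC8 = 11001000 → 2-byte char (#1). Advance 2.
Byte at offset 2: 0xE2 = 11100010 → 3-byte char (#2). Advance 3.
Byte at offset 5: 0xEA = 11101010 → 3-byte char (#3). Advance 3.
Byte at offset 8: 0xF3 = 11110011 → 4-byte char (#4). Advance 4.
Byte at offset 12: 0xD5 = 11010101 → 2-byte char (#5). Advance 2.
Byte at offset 14: 0xF4 = 11110100 → 4-byte char (#6). Advance 4.
Byte at offset 18: 0x6B = 01101011 → 1-byte char (#7). Advance 1.
Reached end at offset 19 after 7 code points.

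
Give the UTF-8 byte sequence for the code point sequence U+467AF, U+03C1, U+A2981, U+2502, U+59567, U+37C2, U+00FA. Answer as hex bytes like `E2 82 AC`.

U+467AF: 4-byte form → F1 86 9E AF.
U+03C1: 2-byte form → CF 81.
U+A2981: 4-byte form → F2 A2 A6 81.
U+2502: 3-byte form → E2 94 82.
U+59567: 4-byte form → F1 99 95 A7.
U+37C2: 3-byte form → E3 9F 82.
U+00FA: 2-byte form → C3 BA.
Concatenated (22 bytes): F1 86 9E AF CF 81 F2 A2 A6 81 E2 94 82 F1 99 95 A7 E3 9F 82 C3 BA.

F1 86 9E AF CF 81 F2 A2 A6 81 E2 94 82 F1 99 95 A7 E3 9F 82 C3 BA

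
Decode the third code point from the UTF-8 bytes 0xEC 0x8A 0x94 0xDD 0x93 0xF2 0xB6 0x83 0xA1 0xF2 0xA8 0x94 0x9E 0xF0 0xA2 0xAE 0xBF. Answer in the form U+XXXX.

U+B60E1

Offset 0: leading byte 0xEC = 11101100 → 3-byte char #1 = EC 8A 94.
Offset 3: leading byte 0xDD = 11011101 → 2-byte char #2 = DD 93.
Offset 5: leading byte 0xF2 = 11110010 → 4-byte char #3 = F2 B6 83 A1.
Leading byte 0xF2 = 11110010 matches 11110xxx → 4-byte sequence.
Byte 1: 0xF2 = 11110010, payload 010 (3 bits).
Byte 2: 0xB6 = 10110110 (10xxxxxx ✓), payload 110110.
Byte 3: 0x83 = 10000011 (10xxxxxx ✓), payload 000011.
Byte 4: 0xA1 = 10100001 (10xxxxxx ✓), payload 100001.
Concatenate: 010110110000011100001 = 0xB60E1 (21 bits → U+B60E1).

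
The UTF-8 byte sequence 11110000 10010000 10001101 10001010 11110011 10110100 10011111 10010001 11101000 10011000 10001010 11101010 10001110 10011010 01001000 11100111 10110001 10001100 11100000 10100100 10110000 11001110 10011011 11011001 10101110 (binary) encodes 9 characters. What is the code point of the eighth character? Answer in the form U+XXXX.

Offset 0: leading byte 0xF0 = 11110000 → 4-byte char #1 = F0 90 8D 8A.
Offset 4: leading byte 0xF3 = 11110011 → 4-byte char #2 = F3 B4 9F 91.
Offset 8: leading byte 0xE8 = 11101000 → 3-byte char #3 = E8 98 8A.
Offset 11: leading byte 0xEA = 11101010 → 3-byte char #4 = EA 8E 9A.
Offset 14: leading byte 0x48 = 01001000 → 1-byte char #5 = 48.
Offset 15: leading byte 0xE7 = 11100111 → 3-byte char #6 = E7 B1 8C.
Offset 18: leading byte 0xE0 = 11100000 → 3-byte char #7 = E0 A4 B0.
Offset 21: leading byte 0xCE = 11001110 → 2-byte char #8 = CE 9B.
Leading byte 0xCE = 11001110 matches 110xxxxx → 2-byte sequence.
Byte 1: 0xCE = 11001110, payload 01110 (5 bits).
Byte 2: 0x9B = 10011011 (10xxxxxx ✓), payload 011011.
Concatenate: 01110011011 = 0x39B (11 bits → U+039B).

U+039B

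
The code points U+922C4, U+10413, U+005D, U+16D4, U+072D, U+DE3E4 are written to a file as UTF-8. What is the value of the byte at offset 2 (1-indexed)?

1-indexed offset 2 is 0-indexed offset 1.
U+922C4 → 4-byte form F2 92 8B 84 at offsets 0–3.
Offset 1 falls in char 1's range; it's byte 2 of F2 92 8B 84 = 0x92.

0x92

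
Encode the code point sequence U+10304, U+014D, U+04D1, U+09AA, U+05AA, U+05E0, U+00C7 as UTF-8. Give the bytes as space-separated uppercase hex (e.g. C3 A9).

U+10304: 4-byte form → F0 90 8C 84.
U+014D: 2-byte form → C5 8D.
U+04D1: 2-byte form → D3 91.
U+09AA: 3-byte form → E0 A6 AA.
U+05AA: 2-byte form → D6 AA.
U+05E0: 2-byte form → D7 A0.
U+00C7: 2-byte form → C3 87.
Concatenated (17 bytes): F0 90 8C 84 C5 8D D3 91 E0 A6 AA D6 AA D7 A0 C3 87.

F0 90 8C 84 C5 8D D3 91 E0 A6 AA D6 AA D7 A0 C3 87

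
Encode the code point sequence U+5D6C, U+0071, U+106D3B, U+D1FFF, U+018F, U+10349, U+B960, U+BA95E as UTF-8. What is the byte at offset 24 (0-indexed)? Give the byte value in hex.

U+5D6C → 3-byte form E5 B5 AC at offsets 0–2.
U+0071 → 1-byte form 71 at offsets 3–3.
U+106D3B → 4-byte form F4 86 B4 BB at offsets 4–7.
U+D1FFF → 4-byte form F3 91 BF BF at offsets 8–11.
U+018F → 2-byte form C6 8F at offsets 12–13.
U+10349 → 4-byte form F0 90 8D 89 at offsets 14–17.
U+B960 → 3-byte form EB A5 A0 at offsets 18–20.
U+BA95E → 4-byte form F2 BA A5 9E at offsets 21–24.
Offset 24 falls in char 8's range; it's byte 4 of F2 BA A5 9E = 0x9E.

0x9E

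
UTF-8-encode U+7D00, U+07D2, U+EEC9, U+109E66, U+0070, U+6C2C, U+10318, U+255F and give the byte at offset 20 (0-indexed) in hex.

U+7D00 → 3-byte form E7 B4 80 at offsets 0–2.
U+07D2 → 2-byte form DF 92 at offsets 3–4.
U+EEC9 → 3-byte form EE BB 89 at offsets 5–7.
U+109E66 → 4-byte form F4 89 B9 A6 at offsets 8–11.
U+0070 → 1-byte form 70 at offsets 12–12.
U+6C2C → 3-byte form E6 B0 AC at offsets 13–15.
U+10318 → 4-byte form F0 90 8C 98 at offsets 16–19.
U+255F → 3-byte form E2 95 9F at offsets 20–22.
Offset 20 falls in char 8's range; it's byte 1 of E2 95 9F = 0xE2.

0xE2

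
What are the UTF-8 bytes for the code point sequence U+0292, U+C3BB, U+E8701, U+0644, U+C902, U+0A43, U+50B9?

CA 92 EC 8E BB F3 A8 9C 81 D9 84 EC A4 82 E0 A9 83 E5 82 B9

U+0292: 2-byte form → CA 92.
U+C3BB: 3-byte form → EC 8E BB.
U+E8701: 4-byte form → F3 A8 9C 81.
U+0644: 2-byte form → D9 84.
U+C902: 3-byte form → EC A4 82.
U+0A43: 3-byte form → E0 A9 83.
U+50B9: 3-byte form → E5 82 B9.
Concatenated (20 bytes): CA 92 EC 8E BB F3 A8 9C 81 D9 84 EC A4 82 E0 A9 83 E5 82 B9.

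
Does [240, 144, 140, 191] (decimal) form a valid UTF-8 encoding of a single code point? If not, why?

Leading byte 0xF0 = 11110000 → 4-byte form.
Continuation bytes 0x90=10010000, 0x8C=10001100, 0xBF=10111111 all match 10xxxxxx.
Decoded value 0x1033F is ≥ 0x10000 (shortest form) and not a surrogate.

valid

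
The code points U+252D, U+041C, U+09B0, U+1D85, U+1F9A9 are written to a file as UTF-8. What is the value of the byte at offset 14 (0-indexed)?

U+252D → 3-byte form E2 94 AD at offsets 0–2.
U+041C → 2-byte form D0 9C at offsets 3–4.
U+09B0 → 3-byte form E0 A6 B0 at offsets 5–7.
U+1D85 → 3-byte form E1 B6 85 at offsets 8–10.
U+1F9A9 → 4-byte form F0 9F A6 A9 at offsets 11–14.
Offset 14 falls in char 5's range; it's byte 4 of F0 9F A6 A9 = 0xA9.

0xA9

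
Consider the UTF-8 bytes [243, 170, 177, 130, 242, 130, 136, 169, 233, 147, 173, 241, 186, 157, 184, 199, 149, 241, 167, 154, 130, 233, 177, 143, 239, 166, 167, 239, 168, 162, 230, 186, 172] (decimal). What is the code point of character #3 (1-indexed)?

U+94ED

Offset 0: leading byte 0xF3 = 11110011 → 4-byte char #1 = F3 AA B1 82.
Offset 4: leading byte 0xF2 = 11110010 → 4-byte char #2 = F2 82 88 A9.
Offset 8: leading byte 0xE9 = 11101001 → 3-byte char #3 = E9 93 AD.
Leading byte 0xE9 = 11101001 matches 1110xxxx → 3-byte sequence.
Byte 1: 0xE9 = 11101001, payload 1001 (4 bits).
Byte 2: 0x93 = 10010011 (10xxxxxx ✓), payload 010011.
Byte 3: 0xAD = 10101101 (10xxxxxx ✓), payload 101101.
Concatenate: 1001010011101101 = 0x94ED (16 bits → U+94ED).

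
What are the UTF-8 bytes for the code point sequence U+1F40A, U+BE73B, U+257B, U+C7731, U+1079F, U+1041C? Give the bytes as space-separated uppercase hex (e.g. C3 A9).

U+1F40A: 4-byte form → F0 9F 90 8A.
U+BE73B: 4-byte form → F2 BE 9C BB.
U+257B: 3-byte form → E2 95 BB.
U+C7731: 4-byte form → F3 87 9C B1.
U+1079F: 4-byte form → F0 90 9E 9F.
U+1041C: 4-byte form → F0 90 90 9C.
Concatenated (23 bytes): F0 9F 90 8A F2 BE 9C BB E2 95 BB F3 87 9C B1 F0 90 9E 9F F0 90 90 9C.

F0 9F 90 8A F2 BE 9C BB E2 95 BB F3 87 9C B1 F0 90 9E 9F F0 90 90 9C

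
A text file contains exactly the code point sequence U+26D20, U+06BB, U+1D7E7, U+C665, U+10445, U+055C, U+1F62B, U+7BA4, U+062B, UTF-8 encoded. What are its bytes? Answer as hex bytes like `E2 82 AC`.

F0 A6 B4 A0 DA BB F0 9D 9F A7 EC 99 A5 F0 90 91 85 D5 9C F0 9F 98 AB E7 AE A4 D8 AB

U+26D20: 4-byte form → F0 A6 B4 A0.
U+06BB: 2-byte form → DA BB.
U+1D7E7: 4-byte form → F0 9D 9F A7.
U+C665: 3-byte form → EC 99 A5.
U+10445: 4-byte form → F0 90 91 85.
U+055C: 2-byte form → D5 9C.
U+1F62B: 4-byte form → F0 9F 98 AB.
U+7BA4: 3-byte form → E7 AE A4.
U+062B: 2-byte form → D8 AB.
Concatenated (28 bytes): F0 A6 B4 A0 DA BB F0 9D 9F A7 EC 99 A5 F0 90 91 85 D5 9C F0 9F 98 AB E7 AE A4 D8 AB.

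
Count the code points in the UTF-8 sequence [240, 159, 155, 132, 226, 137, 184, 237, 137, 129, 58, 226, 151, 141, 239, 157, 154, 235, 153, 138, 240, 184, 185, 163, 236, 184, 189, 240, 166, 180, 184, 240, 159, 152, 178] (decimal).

11

Byte at offset 0: 0xF0 = 11110000 → 4-byte char (#1). Advance 4.
Byte at offset 4: 0xE2 = 11100010 → 3-byte char (#2). Advance 3.
Byte at offset 7: 0xED = 11101101 → 3-byte char (#3). Advance 3.
Byte at offset 10: 0x3A = 00111010 → 1-byte char (#4). Advance 1.
Byte at offset 11: 0xE2 = 11100010 → 3-byte char (#5). Advance 3.
Byte at offset 14: 0xEF = 11101111 → 3-byte char (#6). Advance 3.
Byte at offset 17: 0xEB = 11101011 → 3-byte char (#7). Advance 3.
Byte at offset 20: 0xF0 = 11110000 → 4-byte char (#8). Advance 4.
Byte at offset 24: 0xEC = 11101100 → 3-byte char (#9). Advance 3.
Byte at offset 27: 0xF0 = 11110000 → 4-byte char (#10). Advance 4.
Byte at offset 31: 0xF0 = 11110000 → 4-byte char (#11). Advance 4.
Reached end at offset 35 after 11 code points.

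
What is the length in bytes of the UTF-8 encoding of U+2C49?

3

U+2C49 = 0x2C49. UTF-8 uses 1 byte below 0x80, 2 below 0x800, 3 below 0x10000, 4 up to 0x10FFFF. 0x2C49 is in U+0800–U+FFFF → 3 bytes.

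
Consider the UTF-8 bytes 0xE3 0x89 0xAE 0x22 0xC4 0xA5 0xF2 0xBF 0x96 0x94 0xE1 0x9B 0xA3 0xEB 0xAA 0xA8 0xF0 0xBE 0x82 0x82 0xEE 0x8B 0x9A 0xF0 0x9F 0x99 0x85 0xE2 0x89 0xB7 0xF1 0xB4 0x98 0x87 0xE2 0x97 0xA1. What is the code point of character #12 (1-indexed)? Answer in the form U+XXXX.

Offset 0: leading byte 0xE3 = 11100011 → 3-byte char #1 = E3 89 AE.
Offset 3: leading byte 0x22 = 00100010 → 1-byte char #2 = 22.
Offset 4: leading byte 0xC4 = 11000100 → 2-byte char #3 = C4 A5.
Offset 6: leading byte 0xF2 = 11110010 → 4-byte char #4 = F2 BF 96 94.
Offset 10: leading byte 0xE1 = 11100001 → 3-byte char #5 = E1 9B A3.
Offset 13: leading byte 0xEB = 11101011 → 3-byte char #6 = EB AA A8.
Offset 16: leading byte 0xF0 = 11110000 → 4-byte char #7 = F0 BE 82 82.
Offset 20: leading byte 0xEE = 11101110 → 3-byte char #8 = EE 8B 9A.
Offset 23: leading byte 0xF0 = 11110000 → 4-byte char #9 = F0 9F 99 85.
Offset 27: leading byte 0xE2 = 11100010 → 3-byte char #10 = E2 89 B7.
Offset 30: leading byte 0xF1 = 11110001 → 4-byte char #11 = F1 B4 98 87.
Offset 34: leading byte 0xE2 = 11100010 → 3-byte char #12 = E2 97 A1.
Leading byte 0xE2 = 11100010 matches 1110xxxx → 3-byte sequence.
Byte 1: 0xE2 = 11100010, payload 0010 (4 bits).
Byte 2: 0x97 = 10010111 (10xxxxxx ✓), payload 010111.
Byte 3: 0xA1 = 10100001 (10xxxxxx ✓), payload 100001.
Concatenate: 0010010111100001 = 0x25E1 (16 bits → U+25E1).

U+25E1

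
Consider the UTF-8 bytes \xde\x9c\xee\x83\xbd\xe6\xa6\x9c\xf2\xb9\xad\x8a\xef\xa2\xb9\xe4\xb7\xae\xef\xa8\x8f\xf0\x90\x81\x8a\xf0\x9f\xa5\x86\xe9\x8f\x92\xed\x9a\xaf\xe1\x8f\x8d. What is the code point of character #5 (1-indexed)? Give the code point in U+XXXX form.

U+F8B9

Offset 0: leading byte 0xDE = 11011110 → 2-byte char #1 = DE 9C.
Offset 2: leading byte 0xEE = 11101110 → 3-byte char #2 = EE 83 BD.
Offset 5: leading byte 0xE6 = 11100110 → 3-byte char #3 = E6 A6 9C.
Offset 8: leading byte 0xF2 = 11110010 → 4-byte char #4 = F2 B9 AD 8A.
Offset 12: leading byte 0xEF = 11101111 → 3-byte char #5 = EF A2 B9.
Leading byte 0xEF = 11101111 matches 1110xxxx → 3-byte sequence.
Byte 1: 0xEF = 11101111, payload 1111 (4 bits).
Byte 2: 0xA2 = 10100010 (10xxxxxx ✓), payload 100010.
Byte 3: 0xB9 = 10111001 (10xxxxxx ✓), payload 111001.
Concatenate: 1111100010111001 = 0xF8B9 (16 bits → U+F8B9).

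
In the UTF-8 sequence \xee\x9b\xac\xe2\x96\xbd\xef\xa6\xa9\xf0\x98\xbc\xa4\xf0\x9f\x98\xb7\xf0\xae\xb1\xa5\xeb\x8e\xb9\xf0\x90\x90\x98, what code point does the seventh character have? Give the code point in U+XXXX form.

Offset 0: leading byte 0xEE = 11101110 → 3-byte char #1 = EE 9B AC.
Offset 3: leading byte 0xE2 = 11100010 → 3-byte char #2 = E2 96 BD.
Offset 6: leading byte 0xEF = 11101111 → 3-byte char #3 = EF A6 A9.
Offset 9: leading byte 0xF0 = 11110000 → 4-byte char #4 = F0 98 BC A4.
Offset 13: leading byte 0xF0 = 11110000 → 4-byte char #5 = F0 9F 98 B7.
Offset 17: leading byte 0xF0 = 11110000 → 4-byte char #6 = F0 AE B1 A5.
Offset 21: leading byte 0xEB = 11101011 → 3-byte char #7 = EB 8E B9.
Leading byte 0xEB = 11101011 matches 1110xxxx → 3-byte sequence.
Byte 1: 0xEB = 11101011, payload 1011 (4 bits).
Byte 2: 0x8E = 10001110 (10xxxxxx ✓), payload 001110.
Byte 3: 0xB9 = 10111001 (10xxxxxx ✓), payload 111001.
Concatenate: 1011001110111001 = 0xB3B9 (16 bits → U+B3B9).

U+B3B9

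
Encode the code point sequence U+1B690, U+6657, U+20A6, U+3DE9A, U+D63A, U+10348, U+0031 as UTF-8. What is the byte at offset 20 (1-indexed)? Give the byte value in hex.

0x8D

1-indexed offset 20 is 0-indexed offset 19.
U+1B690 → 4-byte form F0 9B 9A 90 at offsets 0–3.
U+6657 → 3-byte form E6 99 97 at offsets 4–6.
U+20A6 → 3-byte form E2 82 A6 at offsets 7–9.
U+3DE9A → 4-byte form F0 BD BA 9A at offsets 10–13.
U+D63A → 3-byte form ED 98 BA at offsets 14–16.
U+10348 → 4-byte form F0 90 8D 88 at offsets 17–20.
Offset 19 falls in char 6's range; it's byte 3 of F0 90 8D 88 = 0x8D.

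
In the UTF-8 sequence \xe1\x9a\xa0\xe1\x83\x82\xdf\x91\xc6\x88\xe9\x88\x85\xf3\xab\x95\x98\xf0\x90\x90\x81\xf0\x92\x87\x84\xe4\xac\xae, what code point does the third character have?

Offset 0: leading byte 0xE1 = 11100001 → 3-byte char #1 = E1 9A A0.
Offset 3: leading byte 0xE1 = 11100001 → 3-byte char #2 = E1 83 82.
Offset 6: leading byte 0xDF = 11011111 → 2-byte char #3 = DF 91.
Leading byte 0xDF = 11011111 matches 110xxxxx → 2-byte sequence.
Byte 1: 0xDF = 11011111, payload 11111 (5 bits).
Byte 2: 0x91 = 10010001 (10xxxxxx ✓), payload 010001.
Concatenate: 11111010001 = 0x7D1 (11 bits → U+07D1).

U+07D1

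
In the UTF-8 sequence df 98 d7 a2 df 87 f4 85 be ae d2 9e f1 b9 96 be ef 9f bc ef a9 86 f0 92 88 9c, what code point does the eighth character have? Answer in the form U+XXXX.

Offset 0: leading byte 0xDF = 11011111 → 2-byte char #1 = DF 98.
Offset 2: leading byte 0xD7 = 11010111 → 2-byte char #2 = D7 A2.
Offset 4: leading byte 0xDF = 11011111 → 2-byte char #3 = DF 87.
Offset 6: leading byte 0xF4 = 11110100 → 4-byte char #4 = F4 85 BE AE.
Offset 10: leading byte 0xD2 = 11010010 → 2-byte char #5 = D2 9E.
Offset 12: leading byte 0xF1 = 11110001 → 4-byte char #6 = F1 B9 96 BE.
Offset 16: leading byte 0xEF = 11101111 → 3-byte char #7 = EF 9F BC.
Offset 19: leading byte 0xEF = 11101111 → 3-byte char #8 = EF A9 86.
Leading byte 0xEF = 11101111 matches 1110xxxx → 3-byte sequence.
Byte 1: 0xEF = 11101111, payload 1111 (4 bits).
Byte 2: 0xA9 = 10101001 (10xxxxxx ✓), payload 101001.
Byte 3: 0x86 = 10000110 (10xxxxxx ✓), payload 000110.
Concatenate: 1111101001000110 = 0xFA46 (16 bits → U+FA46).

U+FA46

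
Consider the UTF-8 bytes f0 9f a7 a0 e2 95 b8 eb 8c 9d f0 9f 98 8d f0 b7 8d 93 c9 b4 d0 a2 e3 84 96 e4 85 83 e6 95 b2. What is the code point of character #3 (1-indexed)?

Offset 0: leading byte 0xF0 = 11110000 → 4-byte char #1 = F0 9F A7 A0.
Offset 4: leading byte 0xE2 = 11100010 → 3-byte char #2 = E2 95 B8.
Offset 7: leading byte 0xEB = 11101011 → 3-byte char #3 = EB 8C 9D.
Leading byte 0xEB = 11101011 matches 1110xxxx → 3-byte sequence.
Byte 1: 0xEB = 11101011, payload 1011 (4 bits).
Byte 2: 0x8C = 10001100 (10xxxxxx ✓), payload 001100.
Byte 3: 0x9D = 10011101 (10xxxxxx ✓), payload 011101.
Concatenate: 1011001100011101 = 0xB31D (16 bits → U+B31D).

U+B31D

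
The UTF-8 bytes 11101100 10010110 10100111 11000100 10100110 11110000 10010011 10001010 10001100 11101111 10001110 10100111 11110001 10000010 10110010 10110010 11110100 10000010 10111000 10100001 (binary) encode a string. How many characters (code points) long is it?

Byte at offset 0: 0xEC = 11101100 → 3-byte char (#1). Advance 3.
Byte at offset 3: 0xC4 = 11000100 → 2-byte char (#2). Advance 2.
Byte at offset 5: 0xF0 = 11110000 → 4-byte char (#3). Advance 4.
Byte at offset 9: 0xEF = 11101111 → 3-byte char (#4). Advance 3.
Byte at offset 12: 0xF1 = 11110001 → 4-byte char (#5). Advance 4.
Byte at offset 16: 0xF4 = 11110100 → 4-byte char (#6). Advance 4.
Reached end at offset 20 after 6 code points.

6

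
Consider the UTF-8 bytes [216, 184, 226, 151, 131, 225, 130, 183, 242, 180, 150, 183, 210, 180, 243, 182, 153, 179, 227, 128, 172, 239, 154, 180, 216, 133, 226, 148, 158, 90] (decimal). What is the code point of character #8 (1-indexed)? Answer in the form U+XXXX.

Offset 0: leading byte 0xD8 = 11011000 → 2-byte char #1 = D8 B8.
Offset 2: leading byte 0xE2 = 11100010 → 3-byte char #2 = E2 97 83.
Offset 5: leading byte 0xE1 = 11100001 → 3-byte char #3 = E1 82 B7.
Offset 8: leading byte 0xF2 = 11110010 → 4-byte char #4 = F2 B4 96 B7.
Offset 12: leading byte 0xD2 = 11010010 → 2-byte char #5 = D2 B4.
Offset 14: leading byte 0xF3 = 11110011 → 4-byte char #6 = F3 B6 99 B3.
Offset 18: leading byte 0xE3 = 11100011 → 3-byte char #7 = E3 80 AC.
Offset 21: leading byte 0xEF = 11101111 → 3-byte char #8 = EF 9A B4.
Leading byte 0xEF = 11101111 matches 1110xxxx → 3-byte sequence.
Byte 1: 0xEF = 11101111, payload 1111 (4 bits).
Byte 2: 0x9A = 10011010 (10xxxxxx ✓), payload 011010.
Byte 3: 0xB4 = 10110100 (10xxxxxx ✓), payload 110100.
Concatenate: 1111011010110100 = 0xF6B4 (16 bits → U+F6B4).

U+F6B4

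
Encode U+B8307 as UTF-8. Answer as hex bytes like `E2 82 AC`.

F2 B8 8C 87

U+B8307 = 0xB8307 = 754439 decimal. In range U+10000–U+10FFFF → 4-byte form: 11110xxx 10xxxxxx 10xxxxxx 10xxxxxx.
Binary (21 bits): 010111000001100000111.
Split 3+6+6+6: 010 | 111000 | 001100 | 000111.
Byte 1: 11110010 = 0xF2.
Byte 2: 10111000 = 0xB8.
Byte 3: 10001100 = 0x8C.
Byte 4: 10000111 = 0x87.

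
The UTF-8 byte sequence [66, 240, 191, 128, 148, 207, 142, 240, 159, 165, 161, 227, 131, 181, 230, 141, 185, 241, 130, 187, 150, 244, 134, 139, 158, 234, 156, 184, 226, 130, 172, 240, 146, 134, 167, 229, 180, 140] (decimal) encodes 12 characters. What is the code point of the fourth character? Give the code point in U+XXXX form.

U+1F961

Offset 0: leading byte 0x42 = 01000010 → 1-byte char #1 = 42.
Offset 1: leading byte 0xF0 = 11110000 → 4-byte char #2 = F0 BF 80 94.
Offset 5: leading byte 0xCF = 11001111 → 2-byte char #3 = CF 8E.
Offset 7: leading byte 0xF0 = 11110000 → 4-byte char #4 = F0 9F A5 A1.
Leading byte 0xF0 = 11110000 matches 11110xxx → 4-byte sequence.
Byte 1: 0xF0 = 11110000, payload 000 (3 bits).
Byte 2: 0x9F = 10011111 (10xxxxxx ✓), payload 011111.
Byte 3: 0xA5 = 10100101 (10xxxxxx ✓), payload 100101.
Byte 4: 0xA1 = 10100001 (10xxxxxx ✓), payload 100001.
Concatenate: 000011111100101100001 = 0x1F961 (21 bits → U+1F961).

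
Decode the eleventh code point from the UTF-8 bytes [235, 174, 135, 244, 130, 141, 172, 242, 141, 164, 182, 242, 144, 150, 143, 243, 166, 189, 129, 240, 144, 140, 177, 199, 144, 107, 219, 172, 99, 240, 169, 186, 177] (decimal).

Offset 0: leading byte 0xEB = 11101011 → 3-byte char #1 = EB AE 87.
Offset 3: leading byte 0xF4 = 11110100 → 4-byte char #2 = F4 82 8D AC.
Offset 7: leading byte 0xF2 = 11110010 → 4-byte char #3 = F2 8D A4 B6.
Offset 11: leading byte 0xF2 = 11110010 → 4-byte char #4 = F2 90 96 8F.
Offset 15: leading byte 0xF3 = 11110011 → 4-byte char #5 = F3 A6 BD 81.
Offset 19: leading byte 0xF0 = 11110000 → 4-byte char #6 = F0 90 8C B1.
Offset 23: leading byte 0xC7 = 11000111 → 2-byte char #7 = C7 90.
Offset 25: leading byte 0x6B = 01101011 → 1-byte char #8 = 6B.
Offset 26: leading byte 0xDB = 11011011 → 2-byte char #9 = DB AC.
Offset 28: leading byte 0x63 = 01100011 → 1-byte char #10 = 63.
Offset 29: leading byte 0xF0 = 11110000 → 4-byte char #11 = F0 A9 BA B1.
Leading byte 0xF0 = 11110000 matches 11110xxx → 4-byte sequence.
Byte 1: 0xF0 = 11110000, payload 000 (3 bits).
Byte 2: 0xA9 = 10101001 (10xxxxxx ✓), payload 101001.
Byte 3: 0xBA = 10111010 (10xxxxxx ✓), payload 111010.
Byte 4: 0xB1 = 10110001 (10xxxxxx ✓), payload 110001.
Concatenate: 000101001111010110001 = 0x29EB1 (21 bits → U+29EB1).

U+29EB1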